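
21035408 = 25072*839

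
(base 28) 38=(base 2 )1011100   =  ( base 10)92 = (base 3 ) 10102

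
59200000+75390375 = 134590375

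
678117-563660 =114457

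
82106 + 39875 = 121981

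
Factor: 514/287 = 2^1*7^( - 1)*41^( - 1) * 257^1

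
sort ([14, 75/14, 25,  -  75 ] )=[ - 75 , 75/14 , 14, 25 ] 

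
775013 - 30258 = 744755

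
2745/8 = 343 + 1/8 = 343.12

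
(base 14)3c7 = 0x2fb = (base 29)Q9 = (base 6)3311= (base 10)763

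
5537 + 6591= 12128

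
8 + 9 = 17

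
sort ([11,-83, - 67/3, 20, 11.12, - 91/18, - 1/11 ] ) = [ - 83, - 67/3,  -  91/18, - 1/11, 11, 11.12, 20] 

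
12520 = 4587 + 7933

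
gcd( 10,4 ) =2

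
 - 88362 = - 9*9818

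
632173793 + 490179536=1122353329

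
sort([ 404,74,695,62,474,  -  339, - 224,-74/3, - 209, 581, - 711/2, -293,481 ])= [ - 711/2, - 339, - 293, - 224, - 209,-74/3, 62  ,  74,  404,474,481,581, 695]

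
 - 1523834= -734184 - 789650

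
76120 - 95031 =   -  18911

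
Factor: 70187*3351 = 3^1*13^1  *  1117^1*5399^1 = 235196637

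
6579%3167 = 245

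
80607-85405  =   - 4798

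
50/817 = 50/817 = 0.06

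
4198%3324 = 874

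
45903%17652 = 10599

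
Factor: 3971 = 11^1*19^2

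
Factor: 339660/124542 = 30/11 = 2^1 * 3^1 * 5^1  *11^(  -  1) 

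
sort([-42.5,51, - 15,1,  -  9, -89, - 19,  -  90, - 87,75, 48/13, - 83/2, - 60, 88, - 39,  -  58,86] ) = [ - 90,-89,-87, - 60, - 58, -42.5, - 83/2, - 39, - 19, - 15, - 9,1,48/13,  51 , 75, 86,88 ] 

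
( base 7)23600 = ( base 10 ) 6125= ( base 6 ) 44205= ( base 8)13755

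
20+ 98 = 118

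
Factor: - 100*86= - 2^3  *  5^2*43^1  =  - 8600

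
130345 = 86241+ 44104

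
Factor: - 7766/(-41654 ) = 11^1*59^( - 1 ) =11/59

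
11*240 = 2640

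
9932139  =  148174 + 9783965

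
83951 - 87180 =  - 3229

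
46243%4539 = 853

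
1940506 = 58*33457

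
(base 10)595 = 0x253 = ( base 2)1001010011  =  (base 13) 36a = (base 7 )1510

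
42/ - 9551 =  - 42/9551 = -0.00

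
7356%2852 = 1652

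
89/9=9 + 8/9 = 9.89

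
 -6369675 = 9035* ( - 705 ) 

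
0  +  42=42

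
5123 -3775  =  1348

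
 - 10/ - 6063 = 10/6063 = 0.00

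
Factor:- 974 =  - 2^1 *487^1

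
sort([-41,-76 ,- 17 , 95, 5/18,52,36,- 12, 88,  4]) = [ - 76, - 41, - 17,- 12,5/18, 4,36,52,88, 95 ] 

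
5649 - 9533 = -3884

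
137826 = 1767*78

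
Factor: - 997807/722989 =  - 131^ ( - 1)*5519^( - 1) * 997807^1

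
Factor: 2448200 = 2^3*5^2*12241^1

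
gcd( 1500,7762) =2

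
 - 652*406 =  - 264712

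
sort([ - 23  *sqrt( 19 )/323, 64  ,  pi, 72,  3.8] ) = [-23*sqrt( 19)/323,pi,3.8 , 64,  72]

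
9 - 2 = 7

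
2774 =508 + 2266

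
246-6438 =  - 6192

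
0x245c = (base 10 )9308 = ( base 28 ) BOC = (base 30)aa8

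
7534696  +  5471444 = 13006140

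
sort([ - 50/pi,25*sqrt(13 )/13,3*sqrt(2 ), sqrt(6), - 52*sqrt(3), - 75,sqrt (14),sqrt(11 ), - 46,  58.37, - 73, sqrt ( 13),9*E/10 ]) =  [- 52*sqrt( 3),-75, - 73,- 46, - 50/pi,9*E/10,sqrt(6),sqrt (11),sqrt(13), sqrt(14 ) , 3*sqrt( 2), 25 * sqrt (13 ) /13, 58.37 ] 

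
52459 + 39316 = 91775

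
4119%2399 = 1720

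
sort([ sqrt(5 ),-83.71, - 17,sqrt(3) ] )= [ - 83.71, - 17, sqrt( 3 ), sqrt(5) ]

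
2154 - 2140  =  14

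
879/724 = 879/724=1.21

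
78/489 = 26/163 = 0.16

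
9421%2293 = 249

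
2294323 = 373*6151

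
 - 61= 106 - 167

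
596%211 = 174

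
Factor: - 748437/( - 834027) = 787^1*877^( - 1) = 787/877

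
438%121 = 75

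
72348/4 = 18087 = 18087.00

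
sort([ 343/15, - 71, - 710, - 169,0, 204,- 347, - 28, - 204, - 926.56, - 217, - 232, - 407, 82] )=[ - 926.56, - 710, - 407, - 347,- 232, - 217, - 204,  -  169,-71, - 28, 0, 343/15, 82,204 ] 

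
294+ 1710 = 2004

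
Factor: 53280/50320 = 18/17 =2^1*3^2 * 17^(-1 )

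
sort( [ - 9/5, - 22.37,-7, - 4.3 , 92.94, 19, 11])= [ - 22.37, - 7,-4.3, - 9/5, 11, 19, 92.94]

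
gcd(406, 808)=2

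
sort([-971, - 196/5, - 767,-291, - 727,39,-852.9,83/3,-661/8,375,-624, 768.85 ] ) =[ - 971, - 852.9, - 767, - 727, - 624, - 291,-661/8, - 196/5,83/3,39,375,768.85 ] 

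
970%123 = 109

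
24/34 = 12/17 = 0.71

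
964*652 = 628528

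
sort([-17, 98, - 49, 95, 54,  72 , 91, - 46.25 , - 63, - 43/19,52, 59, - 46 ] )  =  [ - 63, - 49, - 46.25, -46 , - 17,- 43/19 , 52, 54,  59, 72, 91,95,98]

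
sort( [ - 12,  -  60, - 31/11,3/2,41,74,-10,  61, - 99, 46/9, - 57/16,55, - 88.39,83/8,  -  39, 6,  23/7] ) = [ - 99  , - 88.39  , - 60,-39, - 12,-10, - 57/16, -31/11, 3/2,23/7,  46/9, 6,83/8, 41,55, 61,  74 ]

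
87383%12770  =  10763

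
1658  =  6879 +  - 5221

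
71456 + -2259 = 69197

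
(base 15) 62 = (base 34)2o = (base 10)92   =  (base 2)1011100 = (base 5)332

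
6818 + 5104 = 11922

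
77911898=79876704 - 1964806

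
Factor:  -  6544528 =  - 2^4 * 409033^1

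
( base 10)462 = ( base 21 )110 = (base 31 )ES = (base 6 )2050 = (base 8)716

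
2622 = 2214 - - 408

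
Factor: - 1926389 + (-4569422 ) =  - 6495811 = -7^1*927973^1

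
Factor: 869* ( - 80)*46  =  -3197920 = -2^5*5^1*11^1 * 23^1*79^1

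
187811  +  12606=200417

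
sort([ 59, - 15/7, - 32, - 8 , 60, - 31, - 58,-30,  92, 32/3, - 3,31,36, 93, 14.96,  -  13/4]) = [- 58, - 32, - 31, - 30, - 8, - 13/4, - 3, - 15/7, 32/3,14.96, 31, 36, 59, 60, 92, 93]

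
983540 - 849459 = 134081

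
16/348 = 4/87 = 0.05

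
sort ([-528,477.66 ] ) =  [-528, 477.66] 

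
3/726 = 1/242  =  0.00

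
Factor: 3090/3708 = 5/6 = 2^( - 1 )*3^( - 1 )*5^1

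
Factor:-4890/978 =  - 5= - 5^1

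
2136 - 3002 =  - 866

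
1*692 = 692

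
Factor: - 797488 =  - 2^4*49843^1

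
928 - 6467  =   - 5539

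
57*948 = 54036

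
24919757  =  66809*373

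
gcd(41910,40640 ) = 1270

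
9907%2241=943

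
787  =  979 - 192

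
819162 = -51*( - 16062 )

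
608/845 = 608/845 = 0.72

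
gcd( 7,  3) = 1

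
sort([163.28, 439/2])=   [163.28,439/2 ]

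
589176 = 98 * 6012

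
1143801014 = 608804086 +534996928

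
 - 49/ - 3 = 16 + 1/3 = 16.33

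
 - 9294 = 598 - 9892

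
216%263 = 216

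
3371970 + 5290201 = 8662171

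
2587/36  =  2587/36 = 71.86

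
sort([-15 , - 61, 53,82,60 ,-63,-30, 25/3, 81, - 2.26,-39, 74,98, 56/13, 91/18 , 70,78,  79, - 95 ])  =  [ - 95 , - 63, -61, - 39,-30,-15,-2.26,56/13,  91/18,25/3, 53, 60,70, 74 , 78,79 , 81 , 82,98 ] 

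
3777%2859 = 918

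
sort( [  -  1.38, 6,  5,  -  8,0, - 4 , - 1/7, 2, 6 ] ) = [-8, - 4, - 1.38, - 1/7,0, 2, 5,6, 6]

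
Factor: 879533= 879533^1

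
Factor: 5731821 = 3^2*29^1 *21961^1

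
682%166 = 18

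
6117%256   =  229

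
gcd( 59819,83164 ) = 1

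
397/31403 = 397/31403  =  0.01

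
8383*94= 788002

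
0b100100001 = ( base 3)101201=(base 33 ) 8p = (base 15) 144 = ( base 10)289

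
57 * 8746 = 498522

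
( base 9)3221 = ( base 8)4500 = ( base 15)a7d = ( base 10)2368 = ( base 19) 6ac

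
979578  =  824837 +154741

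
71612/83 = 71612/83 = 862.80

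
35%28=7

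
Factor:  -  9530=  - 2^1*5^1*953^1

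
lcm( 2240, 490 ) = 15680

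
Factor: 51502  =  2^1*11^1*2341^1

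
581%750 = 581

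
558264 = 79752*7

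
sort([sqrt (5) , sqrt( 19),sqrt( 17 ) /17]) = [ sqrt(17 ) /17, sqrt( 5) , sqrt( 19)]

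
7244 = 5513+1731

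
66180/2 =33090 = 33090.00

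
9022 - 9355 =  - 333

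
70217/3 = 23405+2/3 = 23405.67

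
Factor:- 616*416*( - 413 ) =105833728 = 2^8*7^2*11^1*13^1*59^1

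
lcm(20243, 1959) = 60729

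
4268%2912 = 1356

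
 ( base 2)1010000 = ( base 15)55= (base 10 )80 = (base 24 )38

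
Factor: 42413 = 7^1 *73^1 * 83^1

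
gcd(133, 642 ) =1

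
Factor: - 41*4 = -164 = - 2^2*41^1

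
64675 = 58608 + 6067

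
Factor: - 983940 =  - 2^2*3^1*5^1 *23^2*31^1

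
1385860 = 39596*35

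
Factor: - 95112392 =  - 2^3 * 11889049^1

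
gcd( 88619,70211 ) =1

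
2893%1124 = 645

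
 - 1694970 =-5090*333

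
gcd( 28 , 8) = 4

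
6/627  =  2/209  =  0.01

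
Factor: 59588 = 2^2*14897^1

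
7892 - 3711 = 4181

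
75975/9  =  25325/3 = 8441.67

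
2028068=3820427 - 1792359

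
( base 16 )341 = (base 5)11313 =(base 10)833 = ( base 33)p8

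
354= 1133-779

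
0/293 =0 = 0.00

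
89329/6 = 14888 + 1/6=14888.17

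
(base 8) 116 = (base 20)3I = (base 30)2i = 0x4E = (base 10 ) 78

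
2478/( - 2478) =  - 1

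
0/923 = 0 = 0.00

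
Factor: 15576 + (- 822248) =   -  806672 = -  2^4* 50417^1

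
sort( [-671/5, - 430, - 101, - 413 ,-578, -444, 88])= [- 578,-444, - 430, - 413, - 671/5, - 101,88]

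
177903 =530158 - 352255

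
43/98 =43/98 = 0.44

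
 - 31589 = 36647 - 68236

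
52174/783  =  66 + 496/783 = 66.63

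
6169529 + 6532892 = 12702421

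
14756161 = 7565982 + 7190179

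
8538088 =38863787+  -  30325699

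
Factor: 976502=2^1*349^1*1399^1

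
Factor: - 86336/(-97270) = 2^5*5^ (-1 )*19^1*137^( - 1) = 608/685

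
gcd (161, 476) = 7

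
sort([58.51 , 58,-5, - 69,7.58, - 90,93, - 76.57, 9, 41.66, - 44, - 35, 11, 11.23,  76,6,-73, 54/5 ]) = [ - 90, - 76.57,  -  73, - 69, - 44, - 35, - 5, 6,7.58, 9, 54/5,11, 11.23,41.66, 58, 58.51, 76, 93]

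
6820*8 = 54560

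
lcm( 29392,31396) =1381424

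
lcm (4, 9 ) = 36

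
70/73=70/73= 0.96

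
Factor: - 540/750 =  - 2^1*3^2*5^( - 2) = - 18/25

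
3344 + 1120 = 4464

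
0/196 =0=0.00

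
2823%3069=2823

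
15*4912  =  73680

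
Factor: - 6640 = -2^4*5^1*83^1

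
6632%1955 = 767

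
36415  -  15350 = 21065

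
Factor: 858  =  2^1*3^1*11^1*13^1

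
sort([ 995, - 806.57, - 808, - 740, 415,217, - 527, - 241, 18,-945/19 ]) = [-808, - 806.57, - 740, - 527,-241, - 945/19,18,217,415, 995] 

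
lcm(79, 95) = 7505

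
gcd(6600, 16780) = 20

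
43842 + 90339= 134181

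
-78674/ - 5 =78674/5 = 15734.80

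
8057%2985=2087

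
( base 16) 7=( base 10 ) 7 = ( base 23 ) 7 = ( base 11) 7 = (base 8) 7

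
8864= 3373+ 5491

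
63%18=9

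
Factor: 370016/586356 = 2^3*3^(-1)*31^1*131^(-1 ) = 248/393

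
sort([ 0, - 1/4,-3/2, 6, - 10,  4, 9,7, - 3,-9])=[ - 10, - 9, - 3,-3/2 , - 1/4, 0, 4,6,7,  9]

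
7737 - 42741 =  - 35004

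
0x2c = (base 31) 1D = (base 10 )44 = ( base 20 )24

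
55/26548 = 55/26548= 0.00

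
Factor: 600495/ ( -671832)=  - 665/744 = - 2^( - 3 ) *3^ ( - 1)*5^1 * 7^1*19^1 * 31^( - 1) 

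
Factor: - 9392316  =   - 2^2*3^1*97^1*8069^1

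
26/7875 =26/7875 = 0.00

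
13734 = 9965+3769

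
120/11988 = 10/999 = 0.01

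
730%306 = 118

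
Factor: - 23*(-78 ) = 1794=2^1*3^1*13^1*23^1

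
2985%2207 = 778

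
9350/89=105 +5/89=105.06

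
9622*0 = 0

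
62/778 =31/389 = 0.08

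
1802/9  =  1802/9= 200.22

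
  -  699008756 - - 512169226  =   - 186839530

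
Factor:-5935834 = -2^1*733^1*4049^1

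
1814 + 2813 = 4627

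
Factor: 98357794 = 2^1*19^1*2588363^1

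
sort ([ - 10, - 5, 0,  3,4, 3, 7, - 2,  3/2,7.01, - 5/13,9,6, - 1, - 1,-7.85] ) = [-10, - 7.85 ,-5, - 2, - 1, - 1, - 5/13 , 0, 3/2, 3, 3, 4,6, 7, 7.01, 9] 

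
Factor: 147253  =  147253^1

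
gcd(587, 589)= 1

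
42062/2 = 21031 = 21031.00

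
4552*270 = 1229040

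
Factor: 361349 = 361349^1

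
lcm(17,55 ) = 935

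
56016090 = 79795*702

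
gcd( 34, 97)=1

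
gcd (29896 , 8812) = 4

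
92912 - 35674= 57238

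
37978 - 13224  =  24754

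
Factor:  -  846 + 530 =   -  316 = - 2^2*79^1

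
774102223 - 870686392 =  - 96584169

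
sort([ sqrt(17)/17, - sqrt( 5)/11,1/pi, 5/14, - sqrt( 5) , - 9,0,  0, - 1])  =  [-9, - sqrt( 5 ), - 1, -sqrt( 5 )/11,0, 0,sqrt( 17)/17,1/pi,5/14] 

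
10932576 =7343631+3588945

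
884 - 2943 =-2059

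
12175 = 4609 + 7566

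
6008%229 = 54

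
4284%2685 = 1599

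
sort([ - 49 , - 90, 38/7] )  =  [  -  90, - 49, 38/7]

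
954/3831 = 318/1277 =0.25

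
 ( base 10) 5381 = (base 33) 4v2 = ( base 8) 12405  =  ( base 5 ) 133011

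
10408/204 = 51+1/51 =51.02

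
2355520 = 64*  36805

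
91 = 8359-8268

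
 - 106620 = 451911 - 558531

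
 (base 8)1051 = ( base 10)553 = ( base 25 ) M3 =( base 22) 133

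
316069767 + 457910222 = 773979989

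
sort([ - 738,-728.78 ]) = [ - 738,-728.78]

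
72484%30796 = 10892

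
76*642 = 48792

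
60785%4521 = 2012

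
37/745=37/745 = 0.05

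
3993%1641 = 711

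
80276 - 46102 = 34174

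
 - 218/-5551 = 218/5551 = 0.04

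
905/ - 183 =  - 5 + 10/183 = - 4.95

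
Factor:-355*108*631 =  - 24192540 = -2^2*3^3*5^1*71^1*631^1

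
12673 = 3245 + 9428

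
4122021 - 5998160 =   -  1876139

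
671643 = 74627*9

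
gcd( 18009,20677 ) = 667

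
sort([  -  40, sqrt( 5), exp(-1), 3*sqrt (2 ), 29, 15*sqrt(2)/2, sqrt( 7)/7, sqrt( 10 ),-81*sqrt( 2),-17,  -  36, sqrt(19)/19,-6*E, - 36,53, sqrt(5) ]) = [ - 81  *  sqrt( 2 ),-40,  -  36,  -  36, - 17,-6 *E, sqrt( 19)/19 , exp( - 1), sqrt( 7)/7, sqrt ( 5 ),sqrt( 5),sqrt ( 10 ), 3*sqrt(2 ),  15*sqrt(2)/2, 29,53]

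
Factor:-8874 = - 2^1 * 3^2*17^1*29^1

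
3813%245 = 138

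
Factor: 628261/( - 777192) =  - 2^ ( - 3 )*3^ ( - 1)*13^(-1 )*47^( - 1)*53^( - 1 )*628261^1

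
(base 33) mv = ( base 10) 757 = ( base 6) 3301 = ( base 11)629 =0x2f5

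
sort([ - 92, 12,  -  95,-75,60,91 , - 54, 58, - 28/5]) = [  -  95,  -  92, - 75, - 54,-28/5, 12,58,60,91 ]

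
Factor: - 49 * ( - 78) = 3822 = 2^1*3^1*7^2*13^1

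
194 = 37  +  157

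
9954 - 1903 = 8051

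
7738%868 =794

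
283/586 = 283/586  =  0.48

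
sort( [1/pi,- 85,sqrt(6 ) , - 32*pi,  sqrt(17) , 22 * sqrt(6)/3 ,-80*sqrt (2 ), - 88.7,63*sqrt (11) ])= [ - 80*sqrt( 2),- 32 * pi, - 88.7 ,  -  85,1/pi , sqrt(6), sqrt(17),22  *sqrt( 6 ) /3,  63*sqrt ( 11) ]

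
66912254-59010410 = 7901844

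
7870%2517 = 319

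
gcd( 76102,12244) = 2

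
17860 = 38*470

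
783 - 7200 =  - 6417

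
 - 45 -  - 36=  - 9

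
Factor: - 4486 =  - 2^1*2243^1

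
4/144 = 1/36 = 0.03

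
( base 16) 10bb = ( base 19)BG8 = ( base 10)4283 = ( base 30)4mn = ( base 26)68J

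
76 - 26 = 50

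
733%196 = 145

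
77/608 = 77/608 = 0.13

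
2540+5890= 8430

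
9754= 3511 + 6243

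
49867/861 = 49867/861 = 57.92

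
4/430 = 2/215 = 0.01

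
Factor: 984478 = 2^1*11^1*73^1*613^1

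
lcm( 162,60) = 1620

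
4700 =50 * 94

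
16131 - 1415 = 14716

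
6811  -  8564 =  - 1753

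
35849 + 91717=127566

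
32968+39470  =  72438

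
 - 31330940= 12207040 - 43537980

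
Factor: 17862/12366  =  3^( - 2)*13^1= 13/9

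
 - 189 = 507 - 696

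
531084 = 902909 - 371825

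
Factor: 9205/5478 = 2^ ( - 1) * 3^ ( - 1 )*5^1*7^1*11^( - 1)*83^( - 1) * 263^1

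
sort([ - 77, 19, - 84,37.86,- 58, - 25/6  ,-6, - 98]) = [ - 98, - 84, - 77,  -  58, - 6, - 25/6,19 , 37.86]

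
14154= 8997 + 5157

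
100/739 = 100/739 = 0.14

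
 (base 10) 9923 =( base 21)11ab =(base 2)10011011000011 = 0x26c3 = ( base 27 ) dge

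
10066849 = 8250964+1815885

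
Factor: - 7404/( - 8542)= 3702/4271  =  2^1*3^1*617^1*4271^( - 1 )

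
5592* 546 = 3053232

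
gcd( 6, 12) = 6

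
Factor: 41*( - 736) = -2^5 * 23^1*41^1  =  -30176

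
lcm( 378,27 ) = 378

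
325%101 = 22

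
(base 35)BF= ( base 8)620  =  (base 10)400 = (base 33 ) C4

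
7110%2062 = 924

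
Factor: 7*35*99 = 3^2*5^1*7^2*11^1 = 24255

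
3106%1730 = 1376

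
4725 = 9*525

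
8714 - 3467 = 5247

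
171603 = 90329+81274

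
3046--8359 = 11405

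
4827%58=13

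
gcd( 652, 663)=1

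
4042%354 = 148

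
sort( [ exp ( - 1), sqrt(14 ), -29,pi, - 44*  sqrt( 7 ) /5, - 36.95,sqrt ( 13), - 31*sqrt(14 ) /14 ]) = [-36.95, - 29, - 44*sqrt( 7 ) /5, - 31 *sqrt( 14)/14,exp( - 1 ),  pi,sqrt(13 ),sqrt( 14) ]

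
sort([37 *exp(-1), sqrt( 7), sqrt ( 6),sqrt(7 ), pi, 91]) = [sqrt (6), sqrt( 7 ), sqrt(7), pi, 37*exp( -1) , 91 ] 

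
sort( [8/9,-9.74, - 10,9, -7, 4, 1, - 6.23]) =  [ - 10, - 9.74, - 7, - 6.23,8/9,1,  4,9] 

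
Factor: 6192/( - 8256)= - 3/4 =- 2^( - 2 )*3^1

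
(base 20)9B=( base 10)191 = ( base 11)164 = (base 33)5q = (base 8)277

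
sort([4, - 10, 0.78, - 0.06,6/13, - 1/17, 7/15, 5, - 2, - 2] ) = [ - 10, - 2, - 2, - 0.06,  -  1/17 , 6/13,7/15, 0.78, 4, 5 ]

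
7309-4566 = 2743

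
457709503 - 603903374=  - 146193871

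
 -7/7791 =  - 1 + 1112/1113 = - 0.00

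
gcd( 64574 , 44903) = 83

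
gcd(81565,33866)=1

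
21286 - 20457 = 829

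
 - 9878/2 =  - 4939 = -  4939.00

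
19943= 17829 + 2114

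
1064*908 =966112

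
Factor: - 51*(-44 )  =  2244 = 2^2*3^1*11^1*17^1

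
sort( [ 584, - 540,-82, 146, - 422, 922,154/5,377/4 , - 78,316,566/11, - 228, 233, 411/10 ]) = [-540, - 422, - 228, - 82,- 78,  154/5,411/10,566/11, 377/4, 146,233 , 316,584,922]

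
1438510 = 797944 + 640566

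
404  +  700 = 1104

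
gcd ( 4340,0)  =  4340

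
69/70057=69/70057= 0.00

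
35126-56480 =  - 21354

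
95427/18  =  10603/2 = 5301.50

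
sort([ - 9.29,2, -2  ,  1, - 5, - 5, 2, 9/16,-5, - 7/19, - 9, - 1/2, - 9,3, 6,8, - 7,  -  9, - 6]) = [ -9.29,-9,- 9,- 9,  -  7, - 6, - 5, - 5, -5 , - 2, - 1/2 , - 7/19,9/16, 1,  2, 2, 3, 6, 8 ] 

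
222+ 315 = 537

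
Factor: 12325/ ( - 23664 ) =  - 2^( - 4 )*3^( - 1) * 5^2= -  25/48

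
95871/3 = 31957 = 31957.00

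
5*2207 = 11035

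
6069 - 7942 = - 1873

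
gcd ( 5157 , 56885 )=1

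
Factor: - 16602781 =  - 13^1*1277137^1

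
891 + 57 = 948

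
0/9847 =0 = 0.00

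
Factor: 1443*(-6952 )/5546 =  - 5015868/2773 = - 2^2*3^1*11^1*13^1 *37^1*47^( - 1 ) * 59^(- 1 )*79^1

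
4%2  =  0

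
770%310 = 150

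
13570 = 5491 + 8079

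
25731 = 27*953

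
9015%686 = 97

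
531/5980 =531/5980=0.09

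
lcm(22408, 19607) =156856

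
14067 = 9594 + 4473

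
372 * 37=13764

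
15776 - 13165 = 2611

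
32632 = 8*4079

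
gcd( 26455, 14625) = 65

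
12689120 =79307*160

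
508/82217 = 508/82217 = 0.01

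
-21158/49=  - 21158/49 = - 431.80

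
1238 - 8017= - 6779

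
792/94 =396/47 = 8.43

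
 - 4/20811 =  - 4/20811 =- 0.00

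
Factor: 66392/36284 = 2^1* 43^1*47^(-1 )  =  86/47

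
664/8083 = 664/8083 =0.08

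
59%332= 59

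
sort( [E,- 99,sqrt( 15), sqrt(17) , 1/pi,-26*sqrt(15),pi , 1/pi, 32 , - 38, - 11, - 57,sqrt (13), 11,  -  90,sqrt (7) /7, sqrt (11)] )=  [ -26*sqrt(15 ) , -99, - 90, - 57,-38 , - 11, 1/pi,1/pi, sqrt( 7 ) /7 , E,pi , sqrt(11),sqrt( 13),sqrt( 15), sqrt( 17), 11,32]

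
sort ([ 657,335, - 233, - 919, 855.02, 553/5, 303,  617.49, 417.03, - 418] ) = [ - 919,-418, - 233, 553/5,303, 335, 417.03, 617.49,657, 855.02] 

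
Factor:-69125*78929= - 5455967125 = -5^3*7^1*79^1*78929^1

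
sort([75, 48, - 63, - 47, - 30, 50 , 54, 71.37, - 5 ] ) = [- 63 ,-47, - 30, -5, 48,  50, 54, 71.37, 75 ]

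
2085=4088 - 2003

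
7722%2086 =1464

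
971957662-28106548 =943851114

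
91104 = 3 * 30368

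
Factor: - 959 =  - 7^1*137^1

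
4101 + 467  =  4568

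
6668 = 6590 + 78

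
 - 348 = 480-828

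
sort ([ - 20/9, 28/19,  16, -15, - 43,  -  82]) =[-82, - 43, - 15,-20/9, 28/19, 16 ]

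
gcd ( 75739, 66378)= 851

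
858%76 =22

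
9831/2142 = 4+421/714 = 4.59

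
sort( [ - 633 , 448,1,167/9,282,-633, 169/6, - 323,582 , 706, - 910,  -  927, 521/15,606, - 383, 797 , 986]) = [ - 927, - 910, - 633 , - 633,-383,-323,1, 167/9, 169/6,521/15 , 282,448,582,606,706 , 797, 986 ]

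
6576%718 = 114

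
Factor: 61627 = 61627^1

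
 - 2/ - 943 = 2/943 = 0.00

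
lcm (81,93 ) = 2511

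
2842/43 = 66 + 4/43 = 66.09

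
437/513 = 23/27  =  0.85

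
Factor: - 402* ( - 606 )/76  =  60903/19 = 3^2*19^( - 1)*67^1*101^1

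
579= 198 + 381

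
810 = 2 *405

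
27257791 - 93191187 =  - 65933396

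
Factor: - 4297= - 4297^1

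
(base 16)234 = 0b1000110100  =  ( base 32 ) hk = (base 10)564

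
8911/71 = 125+36/71 = 125.51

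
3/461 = 3/461  =  0.01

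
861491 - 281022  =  580469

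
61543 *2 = 123086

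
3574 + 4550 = 8124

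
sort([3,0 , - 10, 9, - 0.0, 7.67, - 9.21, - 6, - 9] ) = [ - 10 , - 9.21, - 9,- 6,0, - 0.0,3,7.67,9 ] 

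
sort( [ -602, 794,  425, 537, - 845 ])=[ - 845 , - 602, 425 , 537, 794 ] 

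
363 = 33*11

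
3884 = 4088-204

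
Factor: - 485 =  - 5^1*97^1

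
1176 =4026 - 2850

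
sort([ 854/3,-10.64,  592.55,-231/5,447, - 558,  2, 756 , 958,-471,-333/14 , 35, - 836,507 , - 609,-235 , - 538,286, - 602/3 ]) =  [-836, - 609,-558, - 538, - 471, - 235 , - 602/3, -231/5, - 333/14,-10.64, 2,35, 854/3, 286, 447, 507,592.55,  756, 958]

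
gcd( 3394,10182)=3394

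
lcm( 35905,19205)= 825815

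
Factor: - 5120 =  - 2^10*5^1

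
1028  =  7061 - 6033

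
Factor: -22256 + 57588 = 35332 = 2^2 * 11^2*73^1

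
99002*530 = 52471060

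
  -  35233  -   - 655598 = 620365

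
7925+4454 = 12379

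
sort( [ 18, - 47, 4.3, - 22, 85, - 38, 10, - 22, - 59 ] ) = [ - 59, - 47, - 38, - 22,- 22, 4.3 , 10,  18, 85 ] 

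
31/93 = 1/3 = 0.33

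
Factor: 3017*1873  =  5650841 = 7^1*431^1*1873^1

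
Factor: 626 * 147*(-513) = -2^1*3^4*7^2*19^1*313^1 = -47207286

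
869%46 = 41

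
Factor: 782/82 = 17^1*23^1*41^( - 1) = 391/41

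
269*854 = 229726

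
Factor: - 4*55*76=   -  16720=-2^4*5^1*11^1*19^1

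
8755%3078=2599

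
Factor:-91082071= - 1187^1*76733^1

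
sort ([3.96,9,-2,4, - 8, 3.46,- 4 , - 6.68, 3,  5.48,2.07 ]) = [ - 8,  -  6.68, - 4, - 2,2.07,  3,3.46,3.96, 4,5.48,  9] 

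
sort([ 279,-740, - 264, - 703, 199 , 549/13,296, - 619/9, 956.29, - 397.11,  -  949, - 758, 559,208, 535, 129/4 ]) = [ - 949, - 758,-740, - 703, - 397.11, - 264, - 619/9, 129/4,549/13 , 199,208,279  ,  296, 535,559, 956.29 ] 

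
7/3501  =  7/3501 = 0.00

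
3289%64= 25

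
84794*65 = 5511610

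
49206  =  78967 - 29761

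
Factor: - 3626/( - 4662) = 3^( - 2)*7^1 = 7/9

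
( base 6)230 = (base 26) 3C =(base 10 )90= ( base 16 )5a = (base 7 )156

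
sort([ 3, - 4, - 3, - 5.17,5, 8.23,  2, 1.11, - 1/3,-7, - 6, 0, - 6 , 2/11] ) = [  -  7, - 6, - 6, - 5.17,-4, - 3, - 1/3, 0, 2/11,1.11, 2,3,5,8.23 ]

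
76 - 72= 4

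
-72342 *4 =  - 289368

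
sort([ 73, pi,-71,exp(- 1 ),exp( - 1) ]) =[ - 71,exp( - 1 ),exp(-1 ), pi,73] 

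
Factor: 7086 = 2^1*3^1*1181^1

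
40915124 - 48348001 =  - 7432877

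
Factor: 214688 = 2^5*6709^1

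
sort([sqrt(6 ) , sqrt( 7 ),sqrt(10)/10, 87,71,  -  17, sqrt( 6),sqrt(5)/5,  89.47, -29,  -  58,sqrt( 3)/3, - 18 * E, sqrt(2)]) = [ - 58, -18 * E, - 29,-17,sqrt(10)/10,sqrt(5)/5, sqrt( 3) /3, sqrt ( 2),  sqrt(6),sqrt( 6 ),sqrt( 7),71,  87,89.47] 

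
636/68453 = 636/68453 = 0.01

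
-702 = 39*(-18)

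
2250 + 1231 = 3481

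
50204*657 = 32984028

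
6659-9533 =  - 2874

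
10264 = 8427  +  1837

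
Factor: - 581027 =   -  479^1*1213^1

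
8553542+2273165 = 10826707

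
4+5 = 9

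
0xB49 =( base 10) 2889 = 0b101101001001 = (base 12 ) 1809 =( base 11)2197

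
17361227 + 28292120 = 45653347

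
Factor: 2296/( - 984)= - 7/3 = - 3^( - 1 )*7^1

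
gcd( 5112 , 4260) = 852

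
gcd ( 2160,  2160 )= 2160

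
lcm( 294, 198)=9702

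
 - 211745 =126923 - 338668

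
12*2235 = 26820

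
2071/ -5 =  - 415 + 4/5 = - 414.20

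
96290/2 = 48145=48145.00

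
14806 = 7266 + 7540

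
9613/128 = 75 + 13/128 = 75.10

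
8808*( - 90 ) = -792720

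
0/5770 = 0 = 0.00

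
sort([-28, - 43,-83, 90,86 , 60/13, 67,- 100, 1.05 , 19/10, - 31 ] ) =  [ - 100 , -83 , - 43, - 31, - 28, 1.05, 19/10, 60/13, 67,86,90 ]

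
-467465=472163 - 939628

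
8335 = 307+8028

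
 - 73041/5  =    -  73041/5 = -14608.20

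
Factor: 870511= 31^1*28081^1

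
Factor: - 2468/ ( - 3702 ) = 2^1*3^(- 1 )= 2/3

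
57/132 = 19/44 = 0.43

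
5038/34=148 + 3/17 = 148.18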